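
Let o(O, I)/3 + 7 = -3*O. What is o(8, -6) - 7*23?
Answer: -254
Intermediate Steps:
o(O, I) = -21 - 9*O (o(O, I) = -21 + 3*(-3*O) = -21 - 9*O)
o(8, -6) - 7*23 = (-21 - 9*8) - 7*23 = (-21 - 72) - 161 = -93 - 161 = -254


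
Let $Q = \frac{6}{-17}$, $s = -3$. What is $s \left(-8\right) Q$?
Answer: $- \frac{144}{17} \approx -8.4706$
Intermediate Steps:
$Q = - \frac{6}{17}$ ($Q = 6 \left(- \frac{1}{17}\right) = - \frac{6}{17} \approx -0.35294$)
$s \left(-8\right) Q = \left(-3\right) \left(-8\right) \left(- \frac{6}{17}\right) = 24 \left(- \frac{6}{17}\right) = - \frac{144}{17}$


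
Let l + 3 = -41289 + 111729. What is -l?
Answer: -70437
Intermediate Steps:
l = 70437 (l = -3 + (-41289 + 111729) = -3 + 70440 = 70437)
-l = -1*70437 = -70437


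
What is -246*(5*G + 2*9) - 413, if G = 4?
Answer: -9761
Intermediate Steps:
-246*(5*G + 2*9) - 413 = -246*(5*4 + 2*9) - 413 = -246*(20 + 18) - 413 = -246*38 - 413 = -9348 - 413 = -9761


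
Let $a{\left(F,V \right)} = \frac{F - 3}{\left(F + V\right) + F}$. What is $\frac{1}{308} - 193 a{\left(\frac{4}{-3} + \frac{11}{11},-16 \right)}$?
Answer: $- \frac{59439}{1540} \approx -38.597$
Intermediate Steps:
$a{\left(F,V \right)} = \frac{-3 + F}{V + 2 F}$
$\frac{1}{308} - 193 a{\left(\frac{4}{-3} + \frac{11}{11},-16 \right)} = \frac{1}{308} - 193 \frac{-3 + \left(\frac{4}{-3} + \frac{11}{11}\right)}{-16 + 2 \left(\frac{4}{-3} + \frac{11}{11}\right)} = \frac{1}{308} - 193 \frac{-3 + \left(4 \left(- \frac{1}{3}\right) + 11 \cdot \frac{1}{11}\right)}{-16 + 2 \left(4 \left(- \frac{1}{3}\right) + 11 \cdot \frac{1}{11}\right)} = \frac{1}{308} - 193 \frac{-3 + \left(- \frac{4}{3} + 1\right)}{-16 + 2 \left(- \frac{4}{3} + 1\right)} = \frac{1}{308} - 193 \frac{-3 - \frac{1}{3}}{-16 + 2 \left(- \frac{1}{3}\right)} = \frac{1}{308} - 193 \frac{1}{-16 - \frac{2}{3}} \left(- \frac{10}{3}\right) = \frac{1}{308} - 193 \frac{1}{- \frac{50}{3}} \left(- \frac{10}{3}\right) = \frac{1}{308} - 193 \left(\left(- \frac{3}{50}\right) \left(- \frac{10}{3}\right)\right) = \frac{1}{308} - \frac{193}{5} = - \frac{59439}{1540}$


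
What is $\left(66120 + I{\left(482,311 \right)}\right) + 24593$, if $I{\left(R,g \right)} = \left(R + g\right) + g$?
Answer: $91817$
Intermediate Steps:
$I{\left(R,g \right)} = R + 2 g$
$\left(66120 + I{\left(482,311 \right)}\right) + 24593 = \left(66120 + \left(482 + 2 \cdot 311\right)\right) + 24593 = \left(66120 + \left(482 + 622\right)\right) + 24593 = \left(66120 + 1104\right) + 24593 = 67224 + 24593 = 91817$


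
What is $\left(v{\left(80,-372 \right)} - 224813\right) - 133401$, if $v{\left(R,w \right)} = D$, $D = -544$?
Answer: $-358758$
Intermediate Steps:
$v{\left(R,w \right)} = -544$
$\left(v{\left(80,-372 \right)} - 224813\right) - 133401 = \left(-544 - 224813\right) - 133401 = -225357 - 133401 = -358758$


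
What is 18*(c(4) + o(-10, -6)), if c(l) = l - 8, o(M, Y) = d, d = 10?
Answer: 108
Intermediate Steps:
o(M, Y) = 10
c(l) = -8 + l
18*(c(4) + o(-10, -6)) = 18*((-8 + 4) + 10) = 18*(-4 + 10) = 18*6 = 108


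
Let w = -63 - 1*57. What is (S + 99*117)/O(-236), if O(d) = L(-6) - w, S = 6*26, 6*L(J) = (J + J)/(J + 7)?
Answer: 11739/118 ≈ 99.483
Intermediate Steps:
L(J) = J/(3*(7 + J)) (L(J) = ((J + J)/(J + 7))/6 = ((2*J)/(7 + J))/6 = (2*J/(7 + J))/6 = J/(3*(7 + J)))
S = 156
w = -120 (w = -63 - 57 = -120)
O(d) = 118 (O(d) = (1/3)*(-6)/(7 - 6) - 1*(-120) = (1/3)*(-6)/1 + 120 = (1/3)*(-6)*1 + 120 = -2 + 120 = 118)
(S + 99*117)/O(-236) = (156 + 99*117)/118 = (156 + 11583)*(1/118) = 11739*(1/118) = 11739/118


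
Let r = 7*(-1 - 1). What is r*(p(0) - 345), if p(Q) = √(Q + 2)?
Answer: 4830 - 14*√2 ≈ 4810.2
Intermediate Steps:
p(Q) = √(2 + Q)
r = -14 (r = 7*(-2) = -14)
r*(p(0) - 345) = -14*(√(2 + 0) - 345) = -14*(√2 - 345) = -14*(-345 + √2) = 4830 - 14*√2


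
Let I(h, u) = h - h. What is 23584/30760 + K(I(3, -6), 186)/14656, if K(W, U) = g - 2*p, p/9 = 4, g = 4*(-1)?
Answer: 10728417/14088080 ≈ 0.76152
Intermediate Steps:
g = -4
I(h, u) = 0
p = 36 (p = 9*4 = 36)
K(W, U) = -76 (K(W, U) = -4 - 2*36 = -4 - 72 = -76)
23584/30760 + K(I(3, -6), 186)/14656 = 23584/30760 - 76/14656 = 23584*(1/30760) - 76*1/14656 = 2948/3845 - 19/3664 = 10728417/14088080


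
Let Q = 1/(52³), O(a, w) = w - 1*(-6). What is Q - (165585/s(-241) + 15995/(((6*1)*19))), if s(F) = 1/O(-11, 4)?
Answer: -13272192650023/8014656 ≈ -1.6560e+6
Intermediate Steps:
O(a, w) = 6 + w (O(a, w) = w + 6 = 6 + w)
Q = 1/140608 ≈ 7.1120e-6
s(F) = ⅒ (s(F) = 1/(6 + 4) = 1/10 = ⅒)
Q - (165585/s(-241) + 15995/(((6*1)*19))) = 1/140608 - (165585/(⅒) + 15995/(((6*1)*19))) = 1/140608 - (165585*10 + 15995/((6*19))) = 1/140608 - (1655850 + 15995/114) = 1/140608 - 1*188782895/114 = 1/140608 - 188782895/114 = -13272192650023/8014656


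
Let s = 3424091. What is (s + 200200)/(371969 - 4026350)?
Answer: -1208097/1218127 ≈ -0.99177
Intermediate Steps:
(s + 200200)/(371969 - 4026350) = (3424091 + 200200)/(371969 - 4026350) = 3624291/(-3654381) = 3624291*(-1/3654381) = -1208097/1218127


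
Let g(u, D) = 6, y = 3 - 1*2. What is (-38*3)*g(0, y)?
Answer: -684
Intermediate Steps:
y = 1 (y = 3 - 2 = 1)
(-38*3)*g(0, y) = -38*3*6 = -114*6 = -684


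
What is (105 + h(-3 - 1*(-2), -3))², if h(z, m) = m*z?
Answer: 11664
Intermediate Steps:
(105 + h(-3 - 1*(-2), -3))² = (105 - 3*(-3 - 1*(-2)))² = (105 - 3*(-3 + 2))² = (105 - 3*(-1))² = (105 + 3)² = 108² = 11664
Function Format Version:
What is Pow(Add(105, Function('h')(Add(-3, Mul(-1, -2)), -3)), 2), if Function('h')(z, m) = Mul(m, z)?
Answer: 11664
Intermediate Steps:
Pow(Add(105, Function('h')(Add(-3, Mul(-1, -2)), -3)), 2) = Pow(Add(105, Mul(-3, Add(-3, Mul(-1, -2)))), 2) = Pow(Add(105, Mul(-3, Add(-3, 2))), 2) = Pow(Add(105, Mul(-3, -1)), 2) = Pow(Add(105, 3), 2) = Pow(108, 2) = 11664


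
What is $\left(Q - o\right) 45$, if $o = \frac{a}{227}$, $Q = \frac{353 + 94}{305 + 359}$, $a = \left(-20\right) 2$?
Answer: $\frac{5761305}{150728} \approx 38.223$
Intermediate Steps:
$a = -40$
$Q = \frac{447}{664} \approx 0.67319$
$o = - \frac{40}{227} \approx -0.17621$
$\left(Q - o\right) 45 = \left(\frac{447}{664} - - \frac{40}{227}\right) 45 = \left(\frac{447}{664} + \frac{40}{227}\right) 45 = \frac{128029}{150728} \cdot 45 = \frac{5761305}{150728}$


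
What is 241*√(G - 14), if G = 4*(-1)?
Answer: 723*I*√2 ≈ 1022.5*I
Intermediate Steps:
G = -4
241*√(G - 14) = 241*√(-4 - 14) = 241*√(-18) = 241*(3*I*√2) = 723*I*√2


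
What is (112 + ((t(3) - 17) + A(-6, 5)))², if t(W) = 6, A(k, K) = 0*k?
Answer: 10201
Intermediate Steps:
A(k, K) = 0
(112 + ((t(3) - 17) + A(-6, 5)))² = (112 + ((6 - 17) + 0))² = (112 + (-11 + 0))² = (112 - 11)² = 101² = 10201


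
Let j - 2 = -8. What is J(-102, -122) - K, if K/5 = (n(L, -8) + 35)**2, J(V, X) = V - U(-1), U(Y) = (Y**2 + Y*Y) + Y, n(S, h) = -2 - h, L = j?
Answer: -8508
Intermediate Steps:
j = -6 (j = 2 - 8 = -6)
L = -6
U(Y) = Y + 2*Y**2 (U(Y) = (Y**2 + Y**2) + Y = 2*Y**2 + Y = Y + 2*Y**2)
J(V, X) = -1 + V (J(V, X) = V - (-1)*(1 + 2*(-1)) = V - (-1)*(1 - 2) = V - (-1)*(-1) = V - 1*1 = V - 1 = -1 + V)
K = 8405 (K = 5*((-2 - 1*(-8)) + 35)**2 = 5*((-2 + 8) + 35)**2 = 5*(6 + 35)**2 = 5*41**2 = 5*1681 = 8405)
J(-102, -122) - K = (-1 - 102) - 1*8405 = -103 - 8405 = -8508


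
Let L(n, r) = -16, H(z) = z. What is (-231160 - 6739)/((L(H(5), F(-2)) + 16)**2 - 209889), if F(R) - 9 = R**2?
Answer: 237899/209889 ≈ 1.1335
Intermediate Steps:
F(R) = 9 + R**2
(-231160 - 6739)/((L(H(5), F(-2)) + 16)**2 - 209889) = (-231160 - 6739)/((-16 + 16)**2 - 209889) = -237899/(0**2 - 209889) = -237899/(0 - 209889) = -237899/(-209889) = -237899*(-1/209889) = 237899/209889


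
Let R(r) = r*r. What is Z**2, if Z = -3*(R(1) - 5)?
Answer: 144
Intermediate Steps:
R(r) = r**2
Z = 12 (Z = -3*(1**2 - 5) = -3*(1 - 5) = -3*(-4) = 12)
Z**2 = 12**2 = 144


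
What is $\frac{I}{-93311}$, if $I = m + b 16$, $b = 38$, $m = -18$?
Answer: $- \frac{590}{93311} \approx -0.0063229$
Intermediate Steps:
$I = 590$ ($I = -18 + 38 \cdot 16 = -18 + 608 = 590$)
$\frac{I}{-93311} = \frac{590}{-93311} = 590 \left(- \frac{1}{93311}\right) = - \frac{590}{93311}$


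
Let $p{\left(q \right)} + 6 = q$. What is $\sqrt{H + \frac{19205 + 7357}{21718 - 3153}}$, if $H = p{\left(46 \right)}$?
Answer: $\frac{\sqrt{14279492530}}{18565} \approx 6.4367$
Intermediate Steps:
$p{\left(q \right)} = -6 + q$
$H = 40$ ($H = -6 + 46 = 40$)
$\sqrt{H + \frac{19205 + 7357}{21718 - 3153}} = \sqrt{40 + \frac{19205 + 7357}{21718 - 3153}} = \sqrt{40 + \frac{26562}{18565}} = \sqrt{\frac{769162}{18565}} = \frac{\sqrt{14279492530}}{18565}$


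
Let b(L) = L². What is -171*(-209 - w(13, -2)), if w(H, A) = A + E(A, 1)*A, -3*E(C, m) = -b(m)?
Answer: 35283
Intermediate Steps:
E(C, m) = m²/3 (E(C, m) = -(-1)*m²/3 = m²/3)
w(H, A) = 4*A/3 (w(H, A) = A + ((⅓)*1²)*A = A + ((⅓)*1)*A = A + A/3 = 4*A/3)
-171*(-209 - w(13, -2)) = -171*(-209 - 4*(-2)/3) = -171*(-209 - 1*(-8/3)) = -171*(-209 + 8/3) = -171*(-619/3) = 35283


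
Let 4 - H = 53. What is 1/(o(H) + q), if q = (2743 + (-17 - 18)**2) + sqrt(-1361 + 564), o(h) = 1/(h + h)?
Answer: 38108574/151222087157 - 9604*I*sqrt(797)/151222087157 ≈ 0.000252 - 1.7929e-6*I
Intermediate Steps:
H = -49 (H = 4 - 1*53 = 4 - 53 = -49)
o(h) = 1/(2*h)
q = 3968 + I*sqrt(797) (q = (2743 + (-35)**2) + sqrt(-797) = (2743 + 1225) + I*sqrt(797) = 3968 + I*sqrt(797) ≈ 3968.0 + 28.231*I)
1/(o(H) + q) = 1/((1/2)/(-49) + (3968 + I*sqrt(797))) = 1/((1/2)*(-1/49) + (3968 + I*sqrt(797))) = 1/(-1/98 + (3968 + I*sqrt(797))) = 1/(388863/98 + I*sqrt(797))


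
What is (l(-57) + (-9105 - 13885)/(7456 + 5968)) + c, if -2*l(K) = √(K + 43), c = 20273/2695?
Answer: 9553941/1644440 - I*√14/2 ≈ 5.8098 - 1.8708*I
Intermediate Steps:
c = 1843/245 (c = 20273*(1/2695) = 1843/245 ≈ 7.5224)
l(K) = -√(43 + K)/2 (l(K) = -√(K + 43)/2 = -√(43 + K)/2)
(l(-57) + (-9105 - 13885)/(7456 + 5968)) + c = (-√(43 - 57)/2 + (-9105 - 13885)/(7456 + 5968)) + 1843/245 = (-I*√14/2 - 22990/13424) + 1843/245 = (-I*√14/2 - 22990*1/13424) + 1843/245 = (-I*√14/2 - 11495/6712) + 1843/245 = (-11495/6712 - I*√14/2) + 1843/245 = 9553941/1644440 - I*√14/2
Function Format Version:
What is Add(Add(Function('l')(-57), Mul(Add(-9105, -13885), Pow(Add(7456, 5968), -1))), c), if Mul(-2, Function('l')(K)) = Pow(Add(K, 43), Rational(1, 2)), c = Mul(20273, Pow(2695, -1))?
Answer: Add(Rational(9553941, 1644440), Mul(Rational(-1, 2), I, Pow(14, Rational(1, 2)))) ≈ Add(5.8098, Mul(-1.8708, I))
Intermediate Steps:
c = Rational(1843, 245) (c = Mul(20273, Rational(1, 2695)) = Rational(1843, 245) ≈ 7.5224)
Function('l')(K) = Mul(Rational(-1, 2), Pow(Add(43, K), Rational(1, 2))) (Function('l')(K) = Mul(Rational(-1, 2), Pow(Add(K, 43), Rational(1, 2))) = Mul(Rational(-1, 2), Pow(Add(43, K), Rational(1, 2))))
Add(Add(Function('l')(-57), Mul(Add(-9105, -13885), Pow(Add(7456, 5968), -1))), c) = Add(Add(Mul(Rational(-1, 2), Pow(Add(43, -57), Rational(1, 2))), Mul(Add(-9105, -13885), Pow(Add(7456, 5968), -1))), Rational(1843, 245)) = Add(Add(Mul(Rational(-1, 2), Pow(-14, Rational(1, 2))), Mul(-22990, Pow(13424, -1))), Rational(1843, 245)) = Add(Add(Mul(Rational(-1, 2), Mul(I, Pow(14, Rational(1, 2)))), Mul(-22990, Rational(1, 13424))), Rational(1843, 245)) = Add(Add(Mul(Rational(-1, 2), I, Pow(14, Rational(1, 2))), Rational(-11495, 6712)), Rational(1843, 245)) = Add(Add(Rational(-11495, 6712), Mul(Rational(-1, 2), I, Pow(14, Rational(1, 2)))), Rational(1843, 245)) = Add(Rational(9553941, 1644440), Mul(Rational(-1, 2), I, Pow(14, Rational(1, 2))))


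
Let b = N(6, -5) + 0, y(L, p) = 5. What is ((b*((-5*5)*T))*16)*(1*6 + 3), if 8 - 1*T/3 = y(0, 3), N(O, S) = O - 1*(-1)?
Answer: -226800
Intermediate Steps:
N(O, S) = 1 + O (N(O, S) = O + 1 = 1 + O)
T = 9 (T = 24 - 3*5 = 24 - 15 = 9)
b = 7 (b = (1 + 6) + 0 = 7 + 0 = 7)
((b*((-5*5)*T))*16)*(1*6 + 3) = ((7*(-5*5*9))*16)*(1*6 + 3) = ((7*(-25*9))*16)*(6 + 3) = ((7*(-225))*16)*9 = -1575*16*9 = -25200*9 = -226800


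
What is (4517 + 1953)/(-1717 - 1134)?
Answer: -6470/2851 ≈ -2.2694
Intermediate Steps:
(4517 + 1953)/(-1717 - 1134) = 6470/(-2851) = 6470*(-1/2851) = -6470/2851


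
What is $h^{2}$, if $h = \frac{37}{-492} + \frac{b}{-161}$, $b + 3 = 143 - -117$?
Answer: $\frac{17530024801}{6274540944} \approx 2.7938$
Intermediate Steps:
$b = 257$ ($b = -3 + \left(143 - -117\right) = -3 + \left(143 + 117\right) = -3 + 260 = 257$)
$h = - \frac{132401}{79212}$ ($h = \frac{37}{-492} + \frac{257}{-161} = 37 \left(- \frac{1}{492}\right) + 257 \left(- \frac{1}{161}\right) = - \frac{37}{492} - \frac{257}{161} = - \frac{132401}{79212} \approx -1.6715$)
$h^{2} = \left(- \frac{132401}{79212}\right)^{2} = \frac{17530024801}{6274540944}$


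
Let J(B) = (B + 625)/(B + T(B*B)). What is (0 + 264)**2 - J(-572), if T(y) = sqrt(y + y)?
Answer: 39866059/572 - 53*sqrt(2)/572 ≈ 69696.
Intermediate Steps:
T(y) = sqrt(2)*sqrt(y) (T(y) = sqrt(2*y) = sqrt(2)*sqrt(y))
J(B) = (625 + B)/(B + sqrt(2)*sqrt(B**2)) (J(B) = (B + 625)/(B + sqrt(2)*sqrt(B*B)) = (625 + B)/(B + sqrt(2)*sqrt(B**2)))
(0 + 264)**2 - J(-572) = (0 + 264)**2 - (625 - 572)/(-572 + sqrt(2)*sqrt((-572)**2)) = 264**2 - 53/(-572 + sqrt(2)*sqrt(327184)) = 69696 - 53/(-572 + sqrt(2)*572) = 69696 - 53/(-572 + 572*sqrt(2))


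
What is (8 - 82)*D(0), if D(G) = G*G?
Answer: 0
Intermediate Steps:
D(G) = G²
(8 - 82)*D(0) = (8 - 82)*0² = -74*0 = 0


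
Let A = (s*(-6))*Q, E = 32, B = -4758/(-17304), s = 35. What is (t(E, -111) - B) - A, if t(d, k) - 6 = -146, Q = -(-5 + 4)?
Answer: 201087/2884 ≈ 69.725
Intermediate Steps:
Q = 1 (Q = -1*(-1) = 1)
B = 793/2884 (B = -4758*(-1/17304) = 793/2884 ≈ 0.27497)
A = -210 (A = (35*(-6))*1 = -210*1 = -210)
t(d, k) = -140 (t(d, k) = 6 - 146 = -140)
(t(E, -111) - B) - A = (-140 - 1*793/2884) - 1*(-210) = (-140 - 793/2884) + 210 = -404553/2884 + 210 = 201087/2884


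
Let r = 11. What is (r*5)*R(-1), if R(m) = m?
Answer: -55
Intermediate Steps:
(r*5)*R(-1) = (11*5)*(-1) = 55*(-1) = -55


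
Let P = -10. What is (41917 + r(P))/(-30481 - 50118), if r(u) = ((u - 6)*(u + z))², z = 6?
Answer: -46013/80599 ≈ -0.57089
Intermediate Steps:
r(u) = (-6 + u)²*(6 + u)² (r(u) = ((u - 6)*(u + 6))² = ((-6 + u)*(6 + u))² = (-6 + u)²*(6 + u)²)
(41917 + r(P))/(-30481 - 50118) = (41917 + (-6 - 10)²*(6 - 10)²)/(-30481 - 50118) = (41917 + (-16)²*(-4)²)/(-80599) = (41917 + 256*16)*(-1/80599) = (41917 + 4096)*(-1/80599) = 46013*(-1/80599) = -46013/80599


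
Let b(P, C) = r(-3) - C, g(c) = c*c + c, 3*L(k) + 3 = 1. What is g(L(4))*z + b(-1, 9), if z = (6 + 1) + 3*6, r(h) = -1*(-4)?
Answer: -95/9 ≈ -10.556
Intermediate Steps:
L(k) = -2/3 (L(k) = -1 + (1/3)*1 = -1 + 1/3 = -2/3)
r(h) = 4
g(c) = c + c**2 (g(c) = c**2 + c = c + c**2)
b(P, C) = 4 - C
z = 25 (z = 7 + 18 = 25)
g(L(4))*z + b(-1, 9) = -2*(1 - 2/3)/3*25 + (4 - 1*9) = -2/3*1/3*25 + (4 - 9) = -2/9*25 - 5 = -50/9 - 5 = -95/9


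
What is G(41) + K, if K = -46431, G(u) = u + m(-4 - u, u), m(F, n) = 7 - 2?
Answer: -46385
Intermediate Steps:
m(F, n) = 5
G(u) = 5 + u (G(u) = u + 5 = 5 + u)
G(41) + K = (5 + 41) - 46431 = 46 - 46431 = -46385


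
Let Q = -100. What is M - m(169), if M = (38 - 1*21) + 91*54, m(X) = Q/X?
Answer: 833439/169 ≈ 4931.6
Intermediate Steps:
m(X) = -100/X
M = 4931 (M = (38 - 21) + 4914 = 17 + 4914 = 4931)
M - m(169) = 4931 - (-100)/169 = 4931 - 1*(-100/169) = 4931 + 100/169 = 833439/169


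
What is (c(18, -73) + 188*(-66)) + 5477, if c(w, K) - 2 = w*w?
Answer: -6605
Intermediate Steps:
c(w, K) = 2 + w² (c(w, K) = 2 + w*w = 2 + w²)
(c(18, -73) + 188*(-66)) + 5477 = ((2 + 18²) + 188*(-66)) + 5477 = ((2 + 324) - 12408) + 5477 = (326 - 12408) + 5477 = -12082 + 5477 = -6605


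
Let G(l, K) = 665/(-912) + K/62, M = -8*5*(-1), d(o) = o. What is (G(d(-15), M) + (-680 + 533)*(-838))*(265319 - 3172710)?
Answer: -532926639752413/1488 ≈ -3.5815e+11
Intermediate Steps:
M = 40 (M = -40*(-1) = 40)
G(l, K) = -35/48 + K/62 (G(l, K) = 665*(-1/912) + K*(1/62) = -35/48 + K/62)
(G(d(-15), M) + (-680 + 533)*(-838))*(265319 - 3172710) = ((-35/48 + (1/62)*40) + (-680 + 533)*(-838))*(265319 - 3172710) = ((-35/48 + 20/31) - 147*(-838))*(-2907391) = (-125/1488 + 123186)*(-2907391) = (183300643/1488)*(-2907391) = -532926639752413/1488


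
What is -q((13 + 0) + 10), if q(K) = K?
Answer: -23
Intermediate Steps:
-q((13 + 0) + 10) = -((13 + 0) + 10) = -(13 + 10) = -1*23 = -23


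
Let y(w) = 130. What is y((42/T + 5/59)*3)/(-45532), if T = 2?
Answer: -65/22766 ≈ -0.0028551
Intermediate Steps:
y((42/T + 5/59)*3)/(-45532) = 130/(-45532) = 130*(-1/45532) = -65/22766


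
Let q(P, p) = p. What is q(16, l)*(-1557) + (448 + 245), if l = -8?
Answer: 13149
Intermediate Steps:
q(16, l)*(-1557) + (448 + 245) = -8*(-1557) + (448 + 245) = 12456 + 693 = 13149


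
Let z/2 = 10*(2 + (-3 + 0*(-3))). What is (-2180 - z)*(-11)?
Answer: 23760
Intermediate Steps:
z = -20 (z = 2*(10*(2 + (-3 + 0*(-3)))) = 2*(10*(2 + (-3 + 0))) = 2*(10*(2 - 3)) = 2*(10*(-1)) = 2*(-10) = -20)
(-2180 - z)*(-11) = (-2180 - 1*(-20))*(-11) = (-2180 + 20)*(-11) = -2160*(-11) = 23760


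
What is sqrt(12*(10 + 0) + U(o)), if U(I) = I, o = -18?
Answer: sqrt(102) ≈ 10.100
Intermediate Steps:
sqrt(12*(10 + 0) + U(o)) = sqrt(12*(10 + 0) - 18) = sqrt(12*10 - 18) = sqrt(120 - 18) = sqrt(102)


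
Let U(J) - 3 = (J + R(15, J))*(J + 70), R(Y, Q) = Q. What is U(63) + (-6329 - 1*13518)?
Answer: -3086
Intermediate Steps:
U(J) = 3 + 2*J*(70 + J) (U(J) = 3 + (J + J)*(J + 70) = 3 + (2*J)*(70 + J) = 3 + 2*J*(70 + J))
U(63) + (-6329 - 1*13518) = (3 + 2*63² + 140*63) + (-6329 - 1*13518) = (3 + 2*3969 + 8820) + (-6329 - 13518) = (3 + 7938 + 8820) - 19847 = 16761 - 19847 = -3086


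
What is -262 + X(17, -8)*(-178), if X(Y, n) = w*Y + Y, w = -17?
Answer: 48154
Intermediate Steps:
X(Y, n) = -16*Y (X(Y, n) = -17*Y + Y = -16*Y)
-262 + X(17, -8)*(-178) = -262 - 16*17*(-178) = -262 - 272*(-178) = -262 + 48416 = 48154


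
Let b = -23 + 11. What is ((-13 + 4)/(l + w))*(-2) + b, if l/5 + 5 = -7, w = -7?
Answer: -822/67 ≈ -12.269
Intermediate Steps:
l = -60 (l = -25 + 5*(-7) = -25 - 35 = -60)
b = -12
((-13 + 4)/(l + w))*(-2) + b = ((-13 + 4)/(-60 - 7))*(-2) - 12 = -9/(-67)*(-2) - 12 = -9*(-1/67)*(-2) - 12 = (9/67)*(-2) - 12 = -18/67 - 12 = -822/67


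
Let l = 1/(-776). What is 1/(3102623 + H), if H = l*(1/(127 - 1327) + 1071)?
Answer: 931200/2889161252401 ≈ 3.2231e-7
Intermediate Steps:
l = -1/776 ≈ -0.0012887
H = -1285199/931200 (H = -(1/(127 - 1327) + 1071)/776 = -(1/(-1200) + 1071)/776 = -(-1/1200 + 1071)/776 = -1/776*1285199/1200 = -1285199/931200 ≈ -1.3802)
1/(3102623 + H) = 1/(3102623 - 1285199/931200) = 1/(2889161252401/931200) = 931200/2889161252401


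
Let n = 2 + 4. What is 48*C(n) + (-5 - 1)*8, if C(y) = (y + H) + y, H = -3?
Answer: 384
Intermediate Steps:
n = 6
C(y) = -3 + 2*y (C(y) = (y - 3) + y = (-3 + y) + y = -3 + 2*y)
48*C(n) + (-5 - 1)*8 = 48*(-3 + 2*6) + (-5 - 1)*8 = 48*(-3 + 12) - 6*8 = 48*9 - 48 = 432 - 48 = 384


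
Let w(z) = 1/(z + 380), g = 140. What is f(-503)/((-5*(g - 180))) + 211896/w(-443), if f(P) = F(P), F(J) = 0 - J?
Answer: -2669889097/200 ≈ -1.3349e+7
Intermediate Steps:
w(z) = 1/(380 + z)
F(J) = -J
f(P) = -P
f(-503)/((-5*(g - 180))) + 211896/w(-443) = (-1*(-503))/((-5*(140 - 180))) + 211896/(1/(380 - 443)) = 503/((-5*(-40))) + 211896/(1/(-63)) = 503/200 + 211896/(-1/63) = 503*(1/200) + 211896*(-63) = 503/200 - 13349448 = -2669889097/200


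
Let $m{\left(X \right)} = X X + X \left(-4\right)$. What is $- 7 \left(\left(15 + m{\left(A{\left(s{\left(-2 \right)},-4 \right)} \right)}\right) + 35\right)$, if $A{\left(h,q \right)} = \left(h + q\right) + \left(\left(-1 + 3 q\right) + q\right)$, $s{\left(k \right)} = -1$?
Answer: $-4354$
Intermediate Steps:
$A{\left(h,q \right)} = -1 + h + 5 q$ ($A{\left(h,q \right)} = \left(h + q\right) + \left(-1 + 4 q\right) = -1 + h + 5 q$)
$m{\left(X \right)} = X^{2} - 4 X$
$- 7 \left(\left(15 + m{\left(A{\left(s{\left(-2 \right)},-4 \right)} \right)}\right) + 35\right) = - 7 \left(\left(15 + \left(-1 - 1 + 5 \left(-4\right)\right) \left(-4 - 22\right)\right) + 35\right) = - 7 \left(\left(15 + \left(-1 - 1 - 20\right) \left(-4 - 22\right)\right) + 35\right) = - 7 \left(\left(15 - 22 \left(-4 - 22\right)\right) + 35\right) = - 7 \left(\left(15 - -572\right) + 35\right) = - 7 \left(\left(15 + 572\right) + 35\right) = - 7 \left(587 + 35\right) = \left(-7\right) 622 = -4354$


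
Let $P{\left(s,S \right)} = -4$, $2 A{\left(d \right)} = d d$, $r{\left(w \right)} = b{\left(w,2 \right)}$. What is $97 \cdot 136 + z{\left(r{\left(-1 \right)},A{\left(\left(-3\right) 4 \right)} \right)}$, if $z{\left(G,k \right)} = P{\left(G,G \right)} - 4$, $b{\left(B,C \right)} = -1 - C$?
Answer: $13184$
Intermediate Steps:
$r{\left(w \right)} = -3$ ($r{\left(w \right)} = -1 - 2 = -3$)
$A{\left(d \right)} = \frac{d^{2}}{2}$ ($A{\left(d \right)} = \frac{d d}{2} = \frac{d^{2}}{2}$)
$z{\left(G,k \right)} = -8$ ($z{\left(G,k \right)} = -4 - 4 = -8$)
$97 \cdot 136 + z{\left(r{\left(-1 \right)},A{\left(\left(-3\right) 4 \right)} \right)} = 97 \cdot 136 - 8 = 13192 - 8 = 13184$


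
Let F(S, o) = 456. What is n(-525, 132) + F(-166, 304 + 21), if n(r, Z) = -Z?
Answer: 324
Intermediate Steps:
n(-525, 132) + F(-166, 304 + 21) = -1*132 + 456 = -132 + 456 = 324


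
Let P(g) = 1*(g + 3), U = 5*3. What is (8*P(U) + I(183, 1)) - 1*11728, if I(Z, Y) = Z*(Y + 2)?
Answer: -11035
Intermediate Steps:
U = 15
P(g) = 3 + g (P(g) = 1*(3 + g) = 3 + g)
I(Z, Y) = Z*(2 + Y)
(8*P(U) + I(183, 1)) - 1*11728 = (8*(3 + 15) + 183*(2 + 1)) - 1*11728 = (8*18 + 183*3) - 11728 = (144 + 549) - 11728 = 693 - 11728 = -11035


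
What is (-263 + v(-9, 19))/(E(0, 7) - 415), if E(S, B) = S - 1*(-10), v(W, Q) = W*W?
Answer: 182/405 ≈ 0.44938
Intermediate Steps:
v(W, Q) = W²
E(S, B) = 10 + S (E(S, B) = S + 10 = 10 + S)
(-263 + v(-9, 19))/(E(0, 7) - 415) = (-263 + (-9)²)/((10 + 0) - 415) = (-263 + 81)/(10 - 415) = -182/(-405) = -182*(-1/405) = 182/405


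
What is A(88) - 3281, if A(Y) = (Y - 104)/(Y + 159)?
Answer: -810423/247 ≈ -3281.1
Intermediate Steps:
A(Y) = (-104 + Y)/(159 + Y)
A(88) - 3281 = (-104 + 88)/(159 + 88) - 3281 = -16/247 - 3281 = -810423/247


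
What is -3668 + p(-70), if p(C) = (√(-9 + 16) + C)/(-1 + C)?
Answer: -260358/71 - √7/71 ≈ -3667.1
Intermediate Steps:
p(C) = (C + √7)/(-1 + C) (p(C) = (√7 + C)/(-1 + C) = (C + √7)/(-1 + C))
-3668 + p(-70) = -3668 + (-70 + √7)/(-1 - 70) = -3668 + (-70 + √7)/(-71) = -3668 - (-70 + √7)/71 = -3668 + (70/71 - √7/71) = -260358/71 - √7/71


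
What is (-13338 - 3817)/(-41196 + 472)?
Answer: 17155/40724 ≈ 0.42125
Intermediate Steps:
(-13338 - 3817)/(-41196 + 472) = -17155/(-40724) = -17155*(-1/40724) = 17155/40724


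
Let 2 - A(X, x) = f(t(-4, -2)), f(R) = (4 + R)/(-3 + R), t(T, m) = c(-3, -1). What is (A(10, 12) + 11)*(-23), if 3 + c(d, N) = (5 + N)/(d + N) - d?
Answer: -1265/4 ≈ -316.25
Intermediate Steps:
c(d, N) = -3 - d + (5 + N)/(N + d) (c(d, N) = -3 + ((5 + N)/(d + N) - d) = -3 + ((5 + N)/(N + d) - d) = -3 + (-d + (5 + N)/(N + d)) = -3 - d + (5 + N)/(N + d))
t(T, m) = -1 (t(T, m) = (5 - 1*(-3)**2 - 3*(-3) - 2*(-1) - 1*(-1)*(-3))/(-1 - 3) = (5 - 1*9 + 9 + 2 - 3)/(-4) = -(5 - 9 + 9 + 2 - 3)/4 = -1/4*4 = -1)
f(R) = (4 + R)/(-3 + R)
A(X, x) = 11/4 (A(X, x) = 2 - (4 - 1)/(-3 - 1) = 2 - 3/(-4) = 2 - (-1)*3/4 = 2 - 1*(-3/4) = 2 + 3/4 = 11/4)
(A(10, 12) + 11)*(-23) = (11/4 + 11)*(-23) = (55/4)*(-23) = -1265/4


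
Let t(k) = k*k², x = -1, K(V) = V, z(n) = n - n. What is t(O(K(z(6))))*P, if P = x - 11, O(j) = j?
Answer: 0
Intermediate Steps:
z(n) = 0
t(k) = k³
P = -12 (P = -1 - 11 = -12)
t(O(K(z(6))))*P = 0³*(-12) = 0*(-12) = 0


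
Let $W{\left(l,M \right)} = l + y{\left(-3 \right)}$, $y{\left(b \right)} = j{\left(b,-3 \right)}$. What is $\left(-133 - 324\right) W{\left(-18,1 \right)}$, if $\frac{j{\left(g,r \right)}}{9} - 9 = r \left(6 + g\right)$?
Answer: $8226$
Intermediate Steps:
$j{\left(g,r \right)} = 81 + 9 r \left(6 + g\right)$
$y{\left(b \right)} = -81 - 27 b$ ($y{\left(b \right)} = 81 + 54 \left(-3\right) + 9 b \left(-3\right) = 81 - 162 - 27 b = -81 - 27 b$)
$W{\left(l,M \right)} = l$ ($W{\left(l,M \right)} = l - 0 = l + \left(-81 + 81\right) = l + 0 = l$)
$\left(-133 - 324\right) W{\left(-18,1 \right)} = \left(-133 - 324\right) \left(-18\right) = \left(-457\right) \left(-18\right) = 8226$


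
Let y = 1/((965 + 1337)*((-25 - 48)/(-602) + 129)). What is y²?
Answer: 90601/8004591198761161 ≈ 1.1319e-11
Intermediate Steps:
y = 301/89468381 (y = 1/(2302*(-73*(-1/602) + 129)) = 1/(2302*(73/602 + 129)) = 1/(2302*(77731/602)) = 1/(89468381/301) = 301/89468381 ≈ 3.3643e-6)
y² = (301/89468381)² = 90601/8004591198761161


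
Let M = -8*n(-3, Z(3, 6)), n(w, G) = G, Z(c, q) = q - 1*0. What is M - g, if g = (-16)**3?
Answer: 4048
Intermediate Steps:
Z(c, q) = q (Z(c, q) = q + 0 = q)
g = -4096
M = -48 (M = -8*6 = -48)
M - g = -48 - 1*(-4096) = -48 + 4096 = 4048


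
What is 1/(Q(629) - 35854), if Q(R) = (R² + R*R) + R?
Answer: 1/756057 ≈ 1.3227e-6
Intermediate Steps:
Q(R) = R + 2*R² (Q(R) = (R² + R²) + R = 2*R² + R = R + 2*R²)
1/(Q(629) - 35854) = 1/(629*(1 + 2*629) - 35854) = 1/(629*(1 + 1258) - 35854) = 1/(629*1259 - 35854) = 1/(791911 - 35854) = 1/756057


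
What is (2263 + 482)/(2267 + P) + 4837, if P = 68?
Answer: 2259428/467 ≈ 4838.2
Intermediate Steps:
(2263 + 482)/(2267 + P) + 4837 = (2263 + 482)/(2267 + 68) + 4837 = 2745/2335 + 4837 = 2745*(1/2335) + 4837 = 549/467 + 4837 = 2259428/467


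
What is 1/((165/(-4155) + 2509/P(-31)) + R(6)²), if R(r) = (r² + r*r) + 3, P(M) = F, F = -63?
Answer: 17451/97466189 ≈ 0.00017905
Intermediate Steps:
P(M) = -63
R(r) = 3 + 2*r² (R(r) = (r² + r²) + 3 = 2*r² + 3 = 3 + 2*r²)
1/((165/(-4155) + 2509/P(-31)) + R(6)²) = 1/((165/(-4155) + 2509/(-63)) + (3 + 2*6²)²) = 1/((165*(-1/4155) + 2509*(-1/63)) + (3 + 2*36)²) = 1/((-11/277 - 2509/63) + (3 + 72)²) = 1/(-695686/17451 + 75²) = 1/(-695686/17451 + 5625) = 1/(97466189/17451) = 17451/97466189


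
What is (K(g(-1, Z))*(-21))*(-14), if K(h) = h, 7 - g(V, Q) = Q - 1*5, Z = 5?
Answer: 2058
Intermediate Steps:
g(V, Q) = 12 - Q (g(V, Q) = 7 - (Q - 1*5) = 7 - (Q - 5) = 7 - (-5 + Q) = 7 + (5 - Q) = 12 - Q)
(K(g(-1, Z))*(-21))*(-14) = ((12 - 1*5)*(-21))*(-14) = ((12 - 5)*(-21))*(-14) = (7*(-21))*(-14) = -147*(-14) = 2058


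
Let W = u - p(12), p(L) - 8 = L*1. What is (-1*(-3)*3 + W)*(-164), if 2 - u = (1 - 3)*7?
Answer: -820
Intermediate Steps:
p(L) = 8 + L (p(L) = 8 + L*1 = 8 + L)
u = 16 (u = 2 - (1 - 3)*7 = 2 - (-2)*7 = 2 - 1*(-14) = 2 + 14 = 16)
W = -4 (W = 16 - (8 + 12) = 16 - 1*20 = 16 - 20 = -4)
(-1*(-3)*3 + W)*(-164) = (-1*(-3)*3 - 4)*(-164) = (3*3 - 4)*(-164) = (9 - 4)*(-164) = 5*(-164) = -820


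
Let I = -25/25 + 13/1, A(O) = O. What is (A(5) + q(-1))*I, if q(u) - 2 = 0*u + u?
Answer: 72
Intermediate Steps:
q(u) = 2 + u (q(u) = 2 + (0*u + u) = 2 + (0 + u) = 2 + u)
I = 12 (I = -25*1/25 + 13*1 = -1 + 13 = 12)
(A(5) + q(-1))*I = (5 + (2 - 1))*12 = (5 + 1)*12 = 6*12 = 72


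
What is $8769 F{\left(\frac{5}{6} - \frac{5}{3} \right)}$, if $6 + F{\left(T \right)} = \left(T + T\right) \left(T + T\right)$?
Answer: $- \frac{84767}{3} \approx -28256.0$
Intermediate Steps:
$F{\left(T \right)} = -6 + 4 T^{2}$ ($F{\left(T \right)} = -6 + \left(T + T\right) \left(T + T\right) = -6 + 2 T 2 T = -6 + 4 T^{2}$)
$8769 F{\left(\frac{5}{6} - \frac{5}{3} \right)} = 8769 \left(-6 + 4 \left(\frac{5}{6} - \frac{5}{3}\right)^{2}\right) = 8769 \left(-6 + 4 \left(- \frac{5}{6}\right)^{2}\right) = 8769 \left(-6 + 4 \cdot \frac{25}{36}\right) = 8769 \left(-6 + \frac{25}{9}\right) = 8769 \left(- \frac{29}{9}\right) = - \frac{84767}{3}$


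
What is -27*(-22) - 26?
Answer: 568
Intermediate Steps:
-27*(-22) - 26 = 594 - 26 = 568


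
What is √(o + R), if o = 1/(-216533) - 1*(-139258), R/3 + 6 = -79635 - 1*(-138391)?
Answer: √14793078490183679/216533 ≈ 561.70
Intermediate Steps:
R = 176250 (R = -18 + 3*(-79635 - 1*(-138391)) = -18 + 3*(-79635 + 138391) = -18 + 3*58756 = -18 + 176268 = 176250)
o = 30153952513/216533 (o = -1/216533 + 139258 = 30153952513/216533 ≈ 1.3926e+5)
√(o + R) = √(30153952513/216533 + 176250) = √(68317893763/216533) = √14793078490183679/216533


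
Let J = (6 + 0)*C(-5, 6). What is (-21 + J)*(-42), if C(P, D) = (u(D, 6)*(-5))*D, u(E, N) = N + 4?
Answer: 76482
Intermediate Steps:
u(E, N) = 4 + N
C(P, D) = -50*D (C(P, D) = ((4 + 6)*(-5))*D = (10*(-5))*D = -50*D)
J = -1800 (J = (6 + 0)*(-50*6) = 6*(-300) = -1800)
(-21 + J)*(-42) = (-21 - 1800)*(-42) = -1821*(-42) = 76482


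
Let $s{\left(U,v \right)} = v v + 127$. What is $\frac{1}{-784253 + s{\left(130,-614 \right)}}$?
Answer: $- \frac{1}{407130} \approx -2.4562 \cdot 10^{-6}$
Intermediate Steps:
$s{\left(U,v \right)} = 127 + v^{2}$ ($s{\left(U,v \right)} = v^{2} + 127 = 127 + v^{2}$)
$\frac{1}{-784253 + s{\left(130,-614 \right)}} = \frac{1}{-784253 + \left(127 + \left(-614\right)^{2}\right)} = \frac{1}{-784253 + \left(127 + 376996\right)} = \frac{1}{-784253 + 377123} = \frac{1}{-407130} = - \frac{1}{407130}$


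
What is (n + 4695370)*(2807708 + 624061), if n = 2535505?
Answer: 24814692667875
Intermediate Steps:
(n + 4695370)*(2807708 + 624061) = (2535505 + 4695370)*(2807708 + 624061) = 7230875*3431769 = 24814692667875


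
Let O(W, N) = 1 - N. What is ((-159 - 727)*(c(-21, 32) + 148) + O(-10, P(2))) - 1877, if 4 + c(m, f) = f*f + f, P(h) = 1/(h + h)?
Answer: -4260305/4 ≈ -1.0651e+6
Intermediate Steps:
P(h) = 1/(2*h)
c(m, f) = -4 + f + f² (c(m, f) = -4 + (f*f + f) = -4 + (f² + f) = -4 + (f + f²) = -4 + f + f²)
((-159 - 727)*(c(-21, 32) + 148) + O(-10, P(2))) - 1877 = ((-159 - 727)*((-4 + 32 + 32²) + 148) + (1 - 1/(2*2))) - 1877 = (-886*((-4 + 32 + 1024) + 148) + (1 - 1/(2*2))) - 1877 = (-886*(1052 + 148) + (1 - 1*¼)) - 1877 = (-886*1200 + (1 - ¼)) - 1877 = (-1063200 + ¾) - 1877 = -4252797/4 - 1877 = -4260305/4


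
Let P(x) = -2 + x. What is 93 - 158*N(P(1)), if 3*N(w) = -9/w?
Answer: -381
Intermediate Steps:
N(w) = -3/w (N(w) = (-9/w)/3 = -3/w)
93 - 158*N(P(1)) = 93 - (-474)/(-2 + 1) = 93 - (-474)/(-1) = 93 - (-474)*(-1) = 93 - 158*3 = 93 - 474 = -381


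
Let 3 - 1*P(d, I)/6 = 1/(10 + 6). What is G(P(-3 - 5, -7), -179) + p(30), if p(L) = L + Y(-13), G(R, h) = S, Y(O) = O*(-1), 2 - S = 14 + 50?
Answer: -19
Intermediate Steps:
P(d, I) = 141/8 (P(d, I) = 18 - 6/(10 + 6) = 18 - 6/16 = 18 - 6*1/16 = 18 - 3/8 = 141/8)
S = -62 (S = 2 - (14 + 50) = 2 - 1*64 = 2 - 64 = -62)
Y(O) = -O
G(R, h) = -62
p(L) = 13 + L (p(L) = L - 1*(-13) = L + 13 = 13 + L)
G(P(-3 - 5, -7), -179) + p(30) = -62 + (13 + 30) = -62 + 43 = -19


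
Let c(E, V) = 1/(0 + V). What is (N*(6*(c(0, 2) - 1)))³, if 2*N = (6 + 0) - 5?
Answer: -27/8 ≈ -3.3750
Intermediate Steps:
c(E, V) = 1/V
N = ½ (N = ((6 + 0) - 5)/2 = (6 - 5)/2 = (½)*1 = ½ ≈ 0.50000)
(N*(6*(c(0, 2) - 1)))³ = ((6*(1/2 - 1))/2)³ = ((6*(½ - 1))/2)³ = ((6*(-½))/2)³ = ((½)*(-3))³ = (-3/2)³ = -27/8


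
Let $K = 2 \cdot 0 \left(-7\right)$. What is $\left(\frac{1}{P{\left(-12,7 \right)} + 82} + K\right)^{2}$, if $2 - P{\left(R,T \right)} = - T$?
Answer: $\frac{1}{8281} \approx 0.00012076$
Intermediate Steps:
$P{\left(R,T \right)} = 2 + T$ ($P{\left(R,T \right)} = 2 - - T = 2 + T$)
$K = 0$ ($K = 0 \left(-7\right) = 0$)
$\left(\frac{1}{P{\left(-12,7 \right)} + 82} + K\right)^{2} = \left(\frac{1}{\left(2 + 7\right) + 82} + 0\right)^{2} = \left(\frac{1}{9 + 82} + 0\right)^{2} = \left(\frac{1}{91} + 0\right)^{2} = \left(\frac{1}{91}\right)^{2} = \frac{1}{8281}$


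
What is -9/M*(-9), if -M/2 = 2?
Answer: -81/4 ≈ -20.250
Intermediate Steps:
M = -4 (M = -2*2 = -4)
-9/M*(-9) = -9/(-4)*(-9) = -9*(-¼)*(-9) = (9/4)*(-9) = -81/4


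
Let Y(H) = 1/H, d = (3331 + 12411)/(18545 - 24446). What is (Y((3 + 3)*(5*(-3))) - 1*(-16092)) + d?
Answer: 2848292533/177030 ≈ 16089.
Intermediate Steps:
d = -15742/5901 (d = 15742/(-5901) = 15742*(-1/5901) = -15742/5901 ≈ -2.6677)
(Y((3 + 3)*(5*(-3))) - 1*(-16092)) + d = (1/((3 + 3)*(5*(-3))) - 1*(-16092)) - 15742/5901 = (1/(6*(-15)) + 16092) - 15742/5901 = (1/(-90) + 16092) - 15742/5901 = (-1/90 + 16092) - 15742/5901 = 1448279/90 - 15742/5901 = 2848292533/177030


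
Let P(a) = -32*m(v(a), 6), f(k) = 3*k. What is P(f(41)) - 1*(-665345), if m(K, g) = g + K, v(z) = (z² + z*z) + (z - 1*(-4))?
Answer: -307167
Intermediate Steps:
v(z) = 4 + z + 2*z² (v(z) = (z² + z²) + (z + 4) = 2*z² + (4 + z) = 4 + z + 2*z²)
m(K, g) = K + g
P(a) = -320 - 64*a² - 32*a (P(a) = -32*((4 + a + 2*a²) + 6) = -32*(10 + a + 2*a²) = -320 - 64*a² - 32*a)
P(f(41)) - 1*(-665345) = (-320 - 64*(3*41)² - 96*41) - 1*(-665345) = (-320 - 64*123² - 32*123) + 665345 = (-320 - 64*15129 - 3936) + 665345 = (-320 - 968256 - 3936) + 665345 = -972512 + 665345 = -307167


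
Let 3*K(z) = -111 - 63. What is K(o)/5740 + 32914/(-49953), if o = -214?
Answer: -95911817/143365110 ≈ -0.66900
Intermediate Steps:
K(z) = -58 (K(z) = (-111 - 63)/3 = (1/3)*(-174) = -58)
K(o)/5740 + 32914/(-49953) = -58/5740 + 32914/(-49953) = -58*1/5740 + 32914*(-1/49953) = -29/2870 - 32914/49953 = -95911817/143365110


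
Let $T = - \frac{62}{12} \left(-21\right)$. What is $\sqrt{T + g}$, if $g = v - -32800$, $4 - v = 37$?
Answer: $\frac{\sqrt{131502}}{2} \approx 181.32$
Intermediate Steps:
$T = \frac{217}{2}$ ($T = \left(-62\right) \frac{1}{12} \left(-21\right) = \left(- \frac{31}{6}\right) \left(-21\right) = \frac{217}{2} \approx 108.5$)
$v = -33$ ($v = 4 - 37 = -33$)
$g = 32767$ ($g = -33 - -32800 = -33 + 32800 = 32767$)
$\sqrt{T + g} = \sqrt{\frac{217}{2} + 32767} = \sqrt{\frac{65751}{2}} = \frac{\sqrt{131502}}{2}$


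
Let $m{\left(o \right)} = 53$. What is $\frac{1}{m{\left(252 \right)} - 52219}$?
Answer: $- \frac{1}{52166} \approx -1.917 \cdot 10^{-5}$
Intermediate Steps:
$\frac{1}{m{\left(252 \right)} - 52219} = \frac{1}{53 - 52219} = \frac{1}{-52166} = - \frac{1}{52166}$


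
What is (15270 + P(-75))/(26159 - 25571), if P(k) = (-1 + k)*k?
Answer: 3495/98 ≈ 35.663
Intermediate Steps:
P(k) = k*(-1 + k)
(15270 + P(-75))/(26159 - 25571) = (15270 - 75*(-1 - 75))/(26159 - 25571) = (15270 - 75*(-76))/588 = (15270 + 5700)*(1/588) = 20970*(1/588) = 3495/98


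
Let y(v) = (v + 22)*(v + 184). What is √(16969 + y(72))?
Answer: √41033 ≈ 202.57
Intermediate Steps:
y(v) = (22 + v)*(184 + v)
√(16969 + y(72)) = √(16969 + (4048 + 72² + 206*72)) = √(16969 + (4048 + 5184 + 14832)) = √(16969 + 24064) = √41033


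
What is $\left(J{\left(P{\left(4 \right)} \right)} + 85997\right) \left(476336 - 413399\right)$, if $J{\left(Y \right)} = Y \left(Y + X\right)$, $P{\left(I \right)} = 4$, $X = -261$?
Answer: $5347693953$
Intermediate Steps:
$J{\left(Y \right)} = Y \left(-261 + Y\right)$ ($J{\left(Y \right)} = Y \left(Y - 261\right) = Y \left(-261 + Y\right)$)
$\left(J{\left(P{\left(4 \right)} \right)} + 85997\right) \left(476336 - 413399\right) = \left(4 \left(-261 + 4\right) + 85997\right) \left(476336 - 413399\right) = \left(4 \left(-257\right) + 85997\right) 62937 = \left(-1028 + 85997\right) 62937 = 84969 \cdot 62937 = 5347693953$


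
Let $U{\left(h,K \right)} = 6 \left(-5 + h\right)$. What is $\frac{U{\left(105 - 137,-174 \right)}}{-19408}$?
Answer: $\frac{111}{9704} \approx 0.011439$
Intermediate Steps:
$U{\left(h,K \right)} = -30 + 6 h$
$\frac{U{\left(105 - 137,-174 \right)}}{-19408} = \frac{-30 + 6 \left(105 - 137\right)}{-19408} = \left(-30 + 6 \left(105 - 137\right)\right) \left(- \frac{1}{19408}\right) = \left(-30 + 6 \left(-32\right)\right) \left(- \frac{1}{19408}\right) = \left(-30 - 192\right) \left(- \frac{1}{19408}\right) = \left(-222\right) \left(- \frac{1}{19408}\right) = \frac{111}{9704}$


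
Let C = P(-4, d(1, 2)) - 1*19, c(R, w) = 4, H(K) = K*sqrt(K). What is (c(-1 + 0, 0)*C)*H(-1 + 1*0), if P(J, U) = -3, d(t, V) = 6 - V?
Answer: 88*I ≈ 88.0*I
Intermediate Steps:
H(K) = K**(3/2)
C = -22 (C = -3 - 1*19 = -3 - 19 = -22)
(c(-1 + 0, 0)*C)*H(-1 + 1*0) = (4*(-22))*(-1 + 1*0)**(3/2) = -88*(-1 + 0)**(3/2) = -(-88)*I = 88*I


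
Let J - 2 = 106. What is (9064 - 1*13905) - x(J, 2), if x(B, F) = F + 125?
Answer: -4968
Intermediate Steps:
J = 108 (J = 2 + 106 = 108)
x(B, F) = 125 + F
(9064 - 1*13905) - x(J, 2) = (9064 - 1*13905) - (125 + 2) = (9064 - 13905) - 1*127 = -4841 - 127 = -4968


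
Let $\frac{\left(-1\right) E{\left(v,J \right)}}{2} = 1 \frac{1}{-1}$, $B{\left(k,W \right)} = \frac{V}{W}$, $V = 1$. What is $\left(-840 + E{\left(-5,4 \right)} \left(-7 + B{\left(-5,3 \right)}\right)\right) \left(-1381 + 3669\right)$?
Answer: $- \frac{5857280}{3} \approx -1.9524 \cdot 10^{6}$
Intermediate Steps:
$B{\left(k,W \right)} = \frac{1}{W}$ ($B{\left(k,W \right)} = 1 \frac{1}{W} = \frac{1}{W}$)
$E{\left(v,J \right)} = 2$ ($E{\left(v,J \right)} = - 2 \cdot 1 \frac{1}{-1} = - 2 \cdot 1 \left(-1\right) = \left(-2\right) \left(-1\right) = 2$)
$\left(-840 + E{\left(-5,4 \right)} \left(-7 + B{\left(-5,3 \right)}\right)\right) \left(-1381 + 3669\right) = \left(-840 + 2 \left(-7 + \frac{1}{3}\right)\right) \left(-1381 + 3669\right) = \left(-840 + 2 \left(-7 + \frac{1}{3}\right)\right) 2288 = \left(-840 + 2 \left(- \frac{20}{3}\right)\right) 2288 = \left(-840 - \frac{40}{3}\right) 2288 = \left(- \frac{2560}{3}\right) 2288 = - \frac{5857280}{3}$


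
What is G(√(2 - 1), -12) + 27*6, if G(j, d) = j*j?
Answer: 163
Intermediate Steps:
G(j, d) = j²
G(√(2 - 1), -12) + 27*6 = (√(2 - 1))² + 27*6 = (√1)² + 162 = 1² + 162 = 1 + 162 = 163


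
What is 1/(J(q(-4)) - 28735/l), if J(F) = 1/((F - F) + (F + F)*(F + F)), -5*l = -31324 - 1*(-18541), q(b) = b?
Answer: -818112/9182417 ≈ -0.089095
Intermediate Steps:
l = 12783/5 (l = -(-31324 - 1*(-18541))/5 = -(-31324 + 18541)/5 = -⅕*(-12783) = 12783/5 ≈ 2556.6)
J(F) = 1/(4*F²) (J(F) = 1/(0 + (2*F)*(2*F)) = 1/(0 + 4*F²) = 1/(4*F²))
1/(J(q(-4)) - 28735/l) = 1/((¼)/(-4)² - 28735/12783/5) = 1/((¼)*(1/16) - 28735*5/12783) = 1/(1/64 - 143675/12783) = 1/(-9182417/818112) = -818112/9182417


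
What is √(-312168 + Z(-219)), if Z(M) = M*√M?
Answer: √(-312168 - 219*I*√219) ≈ 2.9 - 558.73*I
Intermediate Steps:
Z(M) = M^(3/2)
√(-312168 + Z(-219)) = √(-312168 + (-219)^(3/2)) = √(-312168 - 219*I*√219)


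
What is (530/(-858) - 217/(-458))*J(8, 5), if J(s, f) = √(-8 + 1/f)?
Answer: -28277*I*√195/982410 ≈ -0.40194*I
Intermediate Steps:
(530/(-858) - 217/(-458))*J(8, 5) = (530/(-858) - 217/(-458))*√(-8 + 1/5) = (530*(-1/858) - 217*(-1/458))*√(-8 + ⅕) = (-265/429 + 217/458)*√(-39/5) = -28277*I*√195/982410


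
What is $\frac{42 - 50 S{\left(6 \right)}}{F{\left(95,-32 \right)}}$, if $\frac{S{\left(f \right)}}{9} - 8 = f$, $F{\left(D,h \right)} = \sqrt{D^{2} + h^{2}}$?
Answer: $- \frac{6258 \sqrt{10049}}{10049} \approx -62.427$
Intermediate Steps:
$S{\left(f \right)} = 72 + 9 f$
$\frac{42 - 50 S{\left(6 \right)}}{F{\left(95,-32 \right)}} = \frac{42 - 50 \left(72 + 9 \cdot 6\right)}{\sqrt{95^{2} + \left(-32\right)^{2}}} = \frac{42 - 50 \left(72 + 54\right)}{\sqrt{9025 + 1024}} = \frac{42 - 6300}{\sqrt{10049}} = \left(42 - 6300\right) \frac{\sqrt{10049}}{10049} = - 6258 \frac{\sqrt{10049}}{10049} = - \frac{6258 \sqrt{10049}}{10049}$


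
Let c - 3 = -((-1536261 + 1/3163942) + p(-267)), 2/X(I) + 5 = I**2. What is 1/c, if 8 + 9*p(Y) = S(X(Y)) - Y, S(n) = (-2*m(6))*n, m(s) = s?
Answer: 507461493438/779580220159769957 ≈ 6.5094e-7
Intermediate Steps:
X(I) = 2/(-5 + I**2)
S(n) = -12*n (S(n) = (-2*6)*n = -12*n)
p(Y) = -8/9 - 8/(3*(-5 + Y**2)) - Y/9 (p(Y) = -8/9 + (-24/(-5 + Y**2) - Y)/9 = -8/9 + (-Y - 24/(-5 + Y**2))/9 = -8/9 + (-8/(3*(-5 + Y**2)) - Y/9) = -8/9 - 8/(3*(-5 + Y**2)) - Y/9)
c = 779580220159769957/507461493438 (c = 3 - ((-1536261 + 1/3163942) + (-24 + (-8 - 1*(-267))*(-5 + (-267)**2))/(9*(-5 + (-267)**2))) = 3 - ((-1536261 + 1/3163942) + (-24 + (-8 + 267)*(-5 + 71289))/(9*(-5 + 71289))) = 3 - (-4860640700861/3163942 + (1/9)*(-24 + 259*71284)/71284) = 3 - (-4860640700861/3163942 + (1/9)*(1/71284)*(-24 + 18462556)) = 3 - (-4860640700861/3163942 + (1/9)*(1/71284)*18462532) = 3 - (-4860640700861/3163942 + 4615633/160389) = 3 - 1*(-779578697775289643/507461493438) = 3 + 779578697775289643/507461493438 = 779580220159769957/507461493438 ≈ 1.5362e+6)
1/c = 1/(779580220159769957/507461493438) = 507461493438/779580220159769957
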